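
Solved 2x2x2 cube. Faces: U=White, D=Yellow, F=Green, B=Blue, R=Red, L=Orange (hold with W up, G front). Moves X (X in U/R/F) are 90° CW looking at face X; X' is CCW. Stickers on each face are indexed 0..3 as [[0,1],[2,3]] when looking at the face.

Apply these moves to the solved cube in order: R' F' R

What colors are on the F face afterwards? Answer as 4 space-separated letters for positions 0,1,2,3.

After move 1 (R'): R=RRRR U=WBWB F=GWGW D=YGYG B=YBYB
After move 2 (F'): F=WWGG U=WBRR R=GRYR D=OOYG L=OBOW
After move 3 (R): R=YGRR U=WWRG F=WOGG D=OYYY B=RBBB
Query: F face = WOGG

Answer: W O G G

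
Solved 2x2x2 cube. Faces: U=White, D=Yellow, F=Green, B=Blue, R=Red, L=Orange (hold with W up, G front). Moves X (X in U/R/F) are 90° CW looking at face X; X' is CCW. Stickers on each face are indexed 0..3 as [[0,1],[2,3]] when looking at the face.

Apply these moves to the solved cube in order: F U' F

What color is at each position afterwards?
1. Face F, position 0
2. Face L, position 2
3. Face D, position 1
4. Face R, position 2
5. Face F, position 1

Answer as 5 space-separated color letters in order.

After move 1 (F): F=GGGG U=WWOO R=WRWR D=RRYY L=OYOY
After move 2 (U'): U=WOWO F=OYGG R=GGWR B=WRBB L=BBOY
After move 3 (F): F=GOGY U=WOYB R=WGOR D=WGYY L=BROR
Query 1: F[0] = G
Query 2: L[2] = O
Query 3: D[1] = G
Query 4: R[2] = O
Query 5: F[1] = O

Answer: G O G O O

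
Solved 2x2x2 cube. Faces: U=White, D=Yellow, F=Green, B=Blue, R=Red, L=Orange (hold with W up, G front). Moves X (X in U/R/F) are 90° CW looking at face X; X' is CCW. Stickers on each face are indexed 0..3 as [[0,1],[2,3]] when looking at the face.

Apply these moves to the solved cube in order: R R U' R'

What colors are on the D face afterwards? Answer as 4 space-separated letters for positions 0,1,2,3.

After move 1 (R): R=RRRR U=WGWG F=GYGY D=YBYB B=WBWB
After move 2 (R): R=RRRR U=WYWY F=GBGB D=YWYW B=GBGB
After move 3 (U'): U=YYWW F=OOGB R=GBRR B=RRGB L=GBOO
After move 4 (R'): R=BRGR U=YGWR F=OYGW D=YOYB B=WRWB
Query: D face = YOYB

Answer: Y O Y B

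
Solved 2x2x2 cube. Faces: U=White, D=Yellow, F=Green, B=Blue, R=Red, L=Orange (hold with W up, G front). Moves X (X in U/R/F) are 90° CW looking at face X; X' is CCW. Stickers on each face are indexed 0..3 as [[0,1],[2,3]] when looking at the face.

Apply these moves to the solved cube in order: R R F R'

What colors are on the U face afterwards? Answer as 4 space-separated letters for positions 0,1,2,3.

Answer: W G O G

Derivation:
After move 1 (R): R=RRRR U=WGWG F=GYGY D=YBYB B=WBWB
After move 2 (R): R=RRRR U=WYWY F=GBGB D=YWYW B=GBGB
After move 3 (F): F=GGBB U=WYOO R=WRYR D=RRYW L=OYOW
After move 4 (R'): R=RRWY U=WGOG F=GYBO D=RGYB B=WBRB
Query: U face = WGOG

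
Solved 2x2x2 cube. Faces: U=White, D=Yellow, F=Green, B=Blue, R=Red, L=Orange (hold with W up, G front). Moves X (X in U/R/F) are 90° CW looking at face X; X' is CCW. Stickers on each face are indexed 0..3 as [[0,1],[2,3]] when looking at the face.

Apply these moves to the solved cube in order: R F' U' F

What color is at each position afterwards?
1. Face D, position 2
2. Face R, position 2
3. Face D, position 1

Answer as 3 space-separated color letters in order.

Answer: Y R Y

Derivation:
After move 1 (R): R=RRRR U=WGWG F=GYGY D=YBYB B=WBWB
After move 2 (F'): F=YYGG U=WGRR R=BRYR D=OOYB L=OGOW
After move 3 (U'): U=GRWR F=OGGG R=YYYR B=BRWB L=WBOW
After move 4 (F): F=GOGG U=GRWB R=WYRR D=YYYB L=WOOO
Query 1: D[2] = Y
Query 2: R[2] = R
Query 3: D[1] = Y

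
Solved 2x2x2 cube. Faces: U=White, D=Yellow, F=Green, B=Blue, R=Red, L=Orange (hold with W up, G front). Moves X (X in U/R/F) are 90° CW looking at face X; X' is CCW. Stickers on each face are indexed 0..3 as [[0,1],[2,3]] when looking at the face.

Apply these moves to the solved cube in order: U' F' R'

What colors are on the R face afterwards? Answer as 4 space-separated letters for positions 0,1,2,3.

After move 1 (U'): U=WWWW F=OOGG R=GGRR B=RRBB L=BBOO
After move 2 (F'): F=OGOG U=WWGR R=YGYR D=BOYY L=BWOW
After move 3 (R'): R=GRYY U=WBGR F=OWOR D=BGYG B=YROB
Query: R face = GRYY

Answer: G R Y Y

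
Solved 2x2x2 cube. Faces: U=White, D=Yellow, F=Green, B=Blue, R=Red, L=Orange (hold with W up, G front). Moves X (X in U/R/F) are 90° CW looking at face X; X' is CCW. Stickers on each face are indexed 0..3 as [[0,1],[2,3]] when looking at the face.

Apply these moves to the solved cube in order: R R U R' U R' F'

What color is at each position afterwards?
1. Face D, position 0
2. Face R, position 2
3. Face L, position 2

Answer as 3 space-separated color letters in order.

Answer: W Y O

Derivation:
After move 1 (R): R=RRRR U=WGWG F=GYGY D=YBYB B=WBWB
After move 2 (R): R=RRRR U=WYWY F=GBGB D=YWYW B=GBGB
After move 3 (U): U=WWYY F=RRGB R=GBRR B=OOGB L=GBOO
After move 4 (R'): R=BRGR U=WGYO F=RWGY D=YRYB B=WOWB
After move 5 (U): U=YWOG F=BRGY R=WOGR B=GBWB L=RWOO
After move 6 (R'): R=ORWG U=YWOG F=BWGG D=YRYY B=BBRB
After move 7 (F'): F=WGBG U=YWOW R=RRYG D=WOYY L=RGOO
Query 1: D[0] = W
Query 2: R[2] = Y
Query 3: L[2] = O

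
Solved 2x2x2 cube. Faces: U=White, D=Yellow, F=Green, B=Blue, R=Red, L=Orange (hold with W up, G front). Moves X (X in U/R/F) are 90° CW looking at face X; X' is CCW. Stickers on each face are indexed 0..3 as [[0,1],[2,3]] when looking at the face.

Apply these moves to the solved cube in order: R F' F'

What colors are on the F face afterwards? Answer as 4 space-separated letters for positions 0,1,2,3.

After move 1 (R): R=RRRR U=WGWG F=GYGY D=YBYB B=WBWB
After move 2 (F'): F=YYGG U=WGRR R=BRYR D=OOYB L=OGOW
After move 3 (F'): F=YGYG U=WGBY R=OROR D=GWYB L=OROR
Query: F face = YGYG

Answer: Y G Y G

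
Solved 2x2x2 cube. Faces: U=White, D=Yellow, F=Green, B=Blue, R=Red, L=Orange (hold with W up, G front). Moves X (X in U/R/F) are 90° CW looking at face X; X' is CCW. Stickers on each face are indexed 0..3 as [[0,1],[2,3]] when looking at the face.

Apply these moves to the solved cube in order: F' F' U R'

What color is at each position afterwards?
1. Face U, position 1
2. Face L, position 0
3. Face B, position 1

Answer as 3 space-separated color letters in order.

Answer: B G R

Derivation:
After move 1 (F'): F=GGGG U=WWRR R=YRYR D=OOYY L=OWOW
After move 2 (F'): F=GGGG U=WWYY R=OROR D=WWYY L=OROR
After move 3 (U): U=YWYW F=ORGG R=BBOR B=ORBB L=GGOR
After move 4 (R'): R=BRBO U=YBYO F=OWGW D=WRYG B=YRWB
Query 1: U[1] = B
Query 2: L[0] = G
Query 3: B[1] = R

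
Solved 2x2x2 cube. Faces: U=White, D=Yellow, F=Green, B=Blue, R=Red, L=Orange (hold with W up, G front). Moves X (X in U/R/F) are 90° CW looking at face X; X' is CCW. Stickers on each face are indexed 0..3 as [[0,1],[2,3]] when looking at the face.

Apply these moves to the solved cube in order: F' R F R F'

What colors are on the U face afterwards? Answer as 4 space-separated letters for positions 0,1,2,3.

After move 1 (F'): F=GGGG U=WWRR R=YRYR D=OOYY L=OWOW
After move 2 (R): R=YYRR U=WGRG F=GOGY D=OBYB B=RBWB
After move 3 (F): F=GGYO U=WGWW R=RYGR D=RYYB L=OOOB
After move 4 (R): R=GRRY U=WGWO F=GYYB D=RWYR B=WBGB
After move 5 (F'): F=YBGY U=WGGR R=WRRY D=OBYR L=OOOW
Query: U face = WGGR

Answer: W G G R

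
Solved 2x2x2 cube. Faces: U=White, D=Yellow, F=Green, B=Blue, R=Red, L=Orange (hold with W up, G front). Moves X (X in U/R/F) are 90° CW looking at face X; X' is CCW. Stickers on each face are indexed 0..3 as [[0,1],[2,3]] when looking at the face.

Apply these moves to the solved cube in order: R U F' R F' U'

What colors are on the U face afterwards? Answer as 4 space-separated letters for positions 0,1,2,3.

Answer: Y R W Y

Derivation:
After move 1 (R): R=RRRR U=WGWG F=GYGY D=YBYB B=WBWB
After move 2 (U): U=WWGG F=RRGY R=WBRR B=OOWB L=GYOO
After move 3 (F'): F=RYRG U=WWWR R=BBYR D=YOYB L=GGOG
After move 4 (R): R=YBRB U=WYWG F=RORB D=YWYO B=ROWB
After move 5 (F'): F=OBRR U=WYYR R=WBYB D=GGYO L=GGOW
After move 6 (U'): U=YRWY F=GGRR R=OBYB B=WBWB L=ROOW
Query: U face = YRWY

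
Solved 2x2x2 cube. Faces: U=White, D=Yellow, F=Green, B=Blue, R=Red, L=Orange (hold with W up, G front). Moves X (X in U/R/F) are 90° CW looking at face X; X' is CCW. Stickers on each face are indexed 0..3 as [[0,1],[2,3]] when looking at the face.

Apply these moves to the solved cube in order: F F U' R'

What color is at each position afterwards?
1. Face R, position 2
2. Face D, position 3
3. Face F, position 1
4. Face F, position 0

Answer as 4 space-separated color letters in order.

Answer: G G Y O

Derivation:
After move 1 (F): F=GGGG U=WWOO R=WRWR D=RRYY L=OYOY
After move 2 (F): F=GGGG U=WWYY R=OROR D=WWYY L=OROR
After move 3 (U'): U=WYWY F=ORGG R=GGOR B=ORBB L=BBOR
After move 4 (R'): R=GRGO U=WBWO F=OYGY D=WRYG B=YRWB
Query 1: R[2] = G
Query 2: D[3] = G
Query 3: F[1] = Y
Query 4: F[0] = O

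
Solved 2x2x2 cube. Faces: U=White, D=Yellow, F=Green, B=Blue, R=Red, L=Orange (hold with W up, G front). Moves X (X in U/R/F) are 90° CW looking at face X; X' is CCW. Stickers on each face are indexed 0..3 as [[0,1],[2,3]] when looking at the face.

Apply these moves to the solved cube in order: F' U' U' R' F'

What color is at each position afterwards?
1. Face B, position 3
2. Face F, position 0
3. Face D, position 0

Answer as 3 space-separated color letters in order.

After move 1 (F'): F=GGGG U=WWRR R=YRYR D=OOYY L=OWOW
After move 2 (U'): U=WRWR F=OWGG R=GGYR B=YRBB L=BBOW
After move 3 (U'): U=RRWW F=BBGG R=OWYR B=GGBB L=YROW
After move 4 (R'): R=WROY U=RBWG F=BRGW D=OBYG B=YGOB
After move 5 (F'): F=RWBG U=RBWO R=BROY D=RWYG L=YGOW
Query 1: B[3] = B
Query 2: F[0] = R
Query 3: D[0] = R

Answer: B R R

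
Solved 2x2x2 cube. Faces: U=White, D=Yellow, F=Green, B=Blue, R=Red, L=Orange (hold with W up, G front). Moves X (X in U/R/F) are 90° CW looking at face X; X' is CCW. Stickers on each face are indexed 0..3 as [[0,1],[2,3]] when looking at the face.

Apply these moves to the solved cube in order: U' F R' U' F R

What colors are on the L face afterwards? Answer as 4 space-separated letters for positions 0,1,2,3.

After move 1 (U'): U=WWWW F=OOGG R=GGRR B=RRBB L=BBOO
After move 2 (F): F=GOGO U=WWOB R=WGWR D=RGYY L=BYOY
After move 3 (R'): R=GRWW U=WBOR F=GWGB D=ROYO B=YRGB
After move 4 (U'): U=BRWO F=BYGB R=GWWW B=GRGB L=YROY
After move 5 (F): F=GBBY U=BRYR R=WWOW D=WGYO L=YROO
After move 6 (R): R=OWWW U=BBYY F=GGBO D=WGYG B=RRRB
Query: L face = YROO

Answer: Y R O O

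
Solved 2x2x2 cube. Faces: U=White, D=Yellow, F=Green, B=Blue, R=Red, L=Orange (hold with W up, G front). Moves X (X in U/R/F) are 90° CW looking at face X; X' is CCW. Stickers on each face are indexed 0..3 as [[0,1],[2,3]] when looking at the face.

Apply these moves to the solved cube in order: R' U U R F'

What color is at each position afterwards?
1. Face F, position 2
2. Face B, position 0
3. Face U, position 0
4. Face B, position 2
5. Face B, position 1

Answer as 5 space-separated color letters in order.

After move 1 (R'): R=RRRR U=WBWB F=GWGW D=YGYG B=YBYB
After move 2 (U): U=WWBB F=RRGW R=YBRR B=OOYB L=GWOO
After move 3 (U): U=BWBW F=YBGW R=OORR B=GWYB L=RROO
After move 4 (R): R=RORO U=BBBW F=YGGG D=YYYG B=WWWB
After move 5 (F'): F=GGYG U=BBRR R=YOYO D=ROYG L=RWOB
Query 1: F[2] = Y
Query 2: B[0] = W
Query 3: U[0] = B
Query 4: B[2] = W
Query 5: B[1] = W

Answer: Y W B W W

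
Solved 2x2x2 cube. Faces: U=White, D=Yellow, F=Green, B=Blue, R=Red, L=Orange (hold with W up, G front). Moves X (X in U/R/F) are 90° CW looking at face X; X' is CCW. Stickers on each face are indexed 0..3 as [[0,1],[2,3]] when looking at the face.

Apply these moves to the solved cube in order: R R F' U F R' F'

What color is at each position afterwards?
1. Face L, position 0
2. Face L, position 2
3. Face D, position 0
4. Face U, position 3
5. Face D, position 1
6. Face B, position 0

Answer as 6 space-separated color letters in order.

Answer: B O O R O W

Derivation:
After move 1 (R): R=RRRR U=WGWG F=GYGY D=YBYB B=WBWB
After move 2 (R): R=RRRR U=WYWY F=GBGB D=YWYW B=GBGB
After move 3 (F'): F=BBGG U=WYRR R=WRYR D=OOYW L=OYOW
After move 4 (U): U=RWRY F=WRGG R=GBYR B=OYGB L=BBOW
After move 5 (F): F=GWGR U=RWWB R=RBYR D=YGYW L=BOOO
After move 6 (R'): R=BRRY U=RGWO F=GWGB D=YWYR B=WYGB
After move 7 (F'): F=WBGG U=RGBR R=WRYY D=OOYR L=BOOW
Query 1: L[0] = B
Query 2: L[2] = O
Query 3: D[0] = O
Query 4: U[3] = R
Query 5: D[1] = O
Query 6: B[0] = W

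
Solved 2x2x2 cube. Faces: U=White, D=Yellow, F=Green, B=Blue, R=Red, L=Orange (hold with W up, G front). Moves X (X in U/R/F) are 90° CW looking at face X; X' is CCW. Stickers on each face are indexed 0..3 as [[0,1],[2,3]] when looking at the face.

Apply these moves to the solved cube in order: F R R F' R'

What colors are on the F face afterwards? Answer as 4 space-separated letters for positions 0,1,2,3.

After move 1 (F): F=GGGG U=WWOO R=WRWR D=RRYY L=OYOY
After move 2 (R): R=WWRR U=WGOG F=GRGY D=RBYB B=OBWB
After move 3 (R): R=RWRW U=WROY F=GBGB D=RWYO B=GBGB
After move 4 (F'): F=BBGG U=WRRR R=WWRW D=YYYO L=OYOO
After move 5 (R'): R=WWWR U=WGRG F=BRGR D=YBYG B=OBYB
Query: F face = BRGR

Answer: B R G R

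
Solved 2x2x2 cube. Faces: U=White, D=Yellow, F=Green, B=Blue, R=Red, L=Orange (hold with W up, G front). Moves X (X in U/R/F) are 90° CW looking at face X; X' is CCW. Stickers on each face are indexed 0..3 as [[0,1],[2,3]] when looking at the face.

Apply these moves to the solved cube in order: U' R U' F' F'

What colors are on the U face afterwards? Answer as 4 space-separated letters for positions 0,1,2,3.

Answer: O G B Y

Derivation:
After move 1 (U'): U=WWWW F=OOGG R=GGRR B=RRBB L=BBOO
After move 2 (R): R=RGRG U=WOWG F=OYGY D=YBYR B=WRWB
After move 3 (U'): U=OGWW F=BBGY R=OYRG B=RGWB L=WROO
After move 4 (F'): F=BYBG U=OGOR R=BYYG D=ROYR L=WWOW
After move 5 (F'): F=YGBB U=OGBY R=OYRG D=WWYR L=WROO
Query: U face = OGBY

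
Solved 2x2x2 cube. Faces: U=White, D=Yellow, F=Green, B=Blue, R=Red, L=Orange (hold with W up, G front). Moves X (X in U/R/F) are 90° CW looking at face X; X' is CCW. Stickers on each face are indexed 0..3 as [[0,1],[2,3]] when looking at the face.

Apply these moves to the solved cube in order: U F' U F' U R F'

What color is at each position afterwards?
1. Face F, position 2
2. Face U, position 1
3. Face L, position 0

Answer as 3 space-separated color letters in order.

Answer: O O B

Derivation:
After move 1 (U): U=WWWW F=RRGG R=BBRR B=OOBB L=GGOO
After move 2 (F'): F=RGRG U=WWBR R=YBYR D=GOYY L=GWOW
After move 3 (U): U=BWRW F=YBRG R=OOYR B=GWBB L=RGOW
After move 4 (F'): F=BGYR U=BWOY R=OOGR D=GWYY L=RWOR
After move 5 (U): U=OBYW F=OOYR R=GWGR B=RWBB L=BGOR
After move 6 (R): R=GGRW U=OOYR F=OWYY D=GBYR B=WWBB
After move 7 (F'): F=WYOY U=OOGR R=BGGW D=GRYR L=BROY
Query 1: F[2] = O
Query 2: U[1] = O
Query 3: L[0] = B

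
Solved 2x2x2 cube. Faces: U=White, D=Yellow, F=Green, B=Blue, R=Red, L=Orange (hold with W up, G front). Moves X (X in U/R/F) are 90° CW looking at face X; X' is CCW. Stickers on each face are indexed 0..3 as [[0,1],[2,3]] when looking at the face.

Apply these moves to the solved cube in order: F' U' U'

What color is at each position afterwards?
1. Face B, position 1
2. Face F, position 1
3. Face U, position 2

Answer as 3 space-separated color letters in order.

Answer: G B W

Derivation:
After move 1 (F'): F=GGGG U=WWRR R=YRYR D=OOYY L=OWOW
After move 2 (U'): U=WRWR F=OWGG R=GGYR B=YRBB L=BBOW
After move 3 (U'): U=RRWW F=BBGG R=OWYR B=GGBB L=YROW
Query 1: B[1] = G
Query 2: F[1] = B
Query 3: U[2] = W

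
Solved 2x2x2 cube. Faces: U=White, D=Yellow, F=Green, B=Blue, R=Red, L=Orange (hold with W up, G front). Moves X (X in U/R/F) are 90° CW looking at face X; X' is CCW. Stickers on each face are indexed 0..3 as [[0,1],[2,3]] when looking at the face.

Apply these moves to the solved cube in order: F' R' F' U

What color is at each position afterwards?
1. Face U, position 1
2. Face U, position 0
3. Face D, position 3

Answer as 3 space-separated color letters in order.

Answer: W R G

Derivation:
After move 1 (F'): F=GGGG U=WWRR R=YRYR D=OOYY L=OWOW
After move 2 (R'): R=RRYY U=WBRB F=GWGR D=OGYG B=YBOB
After move 3 (F'): F=WRGG U=WBRY R=GROY D=WWYG L=OBOR
After move 4 (U): U=RWYB F=GRGG R=YBOY B=OBOB L=WROR
Query 1: U[1] = W
Query 2: U[0] = R
Query 3: D[3] = G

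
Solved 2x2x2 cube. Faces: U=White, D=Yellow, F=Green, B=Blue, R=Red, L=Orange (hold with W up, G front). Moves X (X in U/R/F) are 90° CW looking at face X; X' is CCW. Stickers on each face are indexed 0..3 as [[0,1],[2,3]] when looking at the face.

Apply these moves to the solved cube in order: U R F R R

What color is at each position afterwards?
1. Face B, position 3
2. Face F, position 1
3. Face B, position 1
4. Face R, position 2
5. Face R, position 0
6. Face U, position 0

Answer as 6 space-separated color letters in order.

After move 1 (U): U=WWWW F=RRGG R=BBRR B=OOBB L=GGOO
After move 2 (R): R=RBRB U=WRWG F=RYGY D=YBYO B=WOWB
After move 3 (F): F=GRYY U=WROG R=WBGB D=RRYO L=GYOB
After move 4 (R): R=GWBB U=WROY F=GRYO D=RWYW B=GORB
After move 5 (R): R=BGBW U=WROO F=GWYW D=RRYG B=YORB
Query 1: B[3] = B
Query 2: F[1] = W
Query 3: B[1] = O
Query 4: R[2] = B
Query 5: R[0] = B
Query 6: U[0] = W

Answer: B W O B B W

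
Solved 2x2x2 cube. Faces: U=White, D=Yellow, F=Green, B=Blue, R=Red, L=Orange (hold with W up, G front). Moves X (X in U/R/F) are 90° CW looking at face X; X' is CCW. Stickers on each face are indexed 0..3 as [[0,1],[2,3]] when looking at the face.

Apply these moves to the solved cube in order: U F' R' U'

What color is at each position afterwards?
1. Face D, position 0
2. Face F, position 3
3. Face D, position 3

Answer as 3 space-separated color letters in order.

After move 1 (U): U=WWWW F=RRGG R=BBRR B=OOBB L=GGOO
After move 2 (F'): F=RGRG U=WWBR R=YBYR D=GOYY L=GWOW
After move 3 (R'): R=BRYY U=WBBO F=RWRR D=GGYG B=YOOB
After move 4 (U'): U=BOWB F=GWRR R=RWYY B=BROB L=YOOW
Query 1: D[0] = G
Query 2: F[3] = R
Query 3: D[3] = G

Answer: G R G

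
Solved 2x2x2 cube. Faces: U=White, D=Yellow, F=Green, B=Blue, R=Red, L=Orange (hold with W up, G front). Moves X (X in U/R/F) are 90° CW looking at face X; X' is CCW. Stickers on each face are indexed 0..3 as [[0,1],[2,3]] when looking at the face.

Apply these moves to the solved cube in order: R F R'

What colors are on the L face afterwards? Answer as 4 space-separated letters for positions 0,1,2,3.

After move 1 (R): R=RRRR U=WGWG F=GYGY D=YBYB B=WBWB
After move 2 (F): F=GGYY U=WGOO R=WRGR D=RRYB L=OYOB
After move 3 (R'): R=RRWG U=WWOW F=GGYO D=RGYY B=BBRB
Query: L face = OYOB

Answer: O Y O B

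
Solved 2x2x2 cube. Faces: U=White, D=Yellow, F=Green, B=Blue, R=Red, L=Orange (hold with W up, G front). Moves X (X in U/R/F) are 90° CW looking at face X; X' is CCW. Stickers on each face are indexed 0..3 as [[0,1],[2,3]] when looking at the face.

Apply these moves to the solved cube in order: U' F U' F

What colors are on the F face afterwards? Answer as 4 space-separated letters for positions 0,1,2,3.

Answer: G B O Y

Derivation:
After move 1 (U'): U=WWWW F=OOGG R=GGRR B=RRBB L=BBOO
After move 2 (F): F=GOGO U=WWOB R=WGWR D=RGYY L=BYOY
After move 3 (U'): U=WBWO F=BYGO R=GOWR B=WGBB L=RROY
After move 4 (F): F=GBOY U=WBYR R=WOOR D=WGYY L=RROG
Query: F face = GBOY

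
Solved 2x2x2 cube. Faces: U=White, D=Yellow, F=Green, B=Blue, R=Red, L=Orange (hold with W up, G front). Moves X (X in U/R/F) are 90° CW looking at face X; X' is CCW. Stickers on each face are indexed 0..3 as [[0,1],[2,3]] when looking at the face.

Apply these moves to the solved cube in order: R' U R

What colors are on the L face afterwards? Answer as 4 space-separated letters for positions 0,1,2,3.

After move 1 (R'): R=RRRR U=WBWB F=GWGW D=YGYG B=YBYB
After move 2 (U): U=WWBB F=RRGW R=YBRR B=OOYB L=GWOO
After move 3 (R): R=RYRB U=WRBW F=RGGG D=YYYO B=BOWB
Query: L face = GWOO

Answer: G W O O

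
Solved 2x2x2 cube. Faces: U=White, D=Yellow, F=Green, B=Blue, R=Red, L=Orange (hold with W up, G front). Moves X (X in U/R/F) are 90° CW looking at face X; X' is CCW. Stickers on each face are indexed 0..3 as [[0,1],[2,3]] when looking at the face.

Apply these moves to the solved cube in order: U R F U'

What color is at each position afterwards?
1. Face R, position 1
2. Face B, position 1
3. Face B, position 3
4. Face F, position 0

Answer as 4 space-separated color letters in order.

Answer: R B B G

Derivation:
After move 1 (U): U=WWWW F=RRGG R=BBRR B=OOBB L=GGOO
After move 2 (R): R=RBRB U=WRWG F=RYGY D=YBYO B=WOWB
After move 3 (F): F=GRYY U=WROG R=WBGB D=RRYO L=GYOB
After move 4 (U'): U=RGWO F=GYYY R=GRGB B=WBWB L=WOOB
Query 1: R[1] = R
Query 2: B[1] = B
Query 3: B[3] = B
Query 4: F[0] = G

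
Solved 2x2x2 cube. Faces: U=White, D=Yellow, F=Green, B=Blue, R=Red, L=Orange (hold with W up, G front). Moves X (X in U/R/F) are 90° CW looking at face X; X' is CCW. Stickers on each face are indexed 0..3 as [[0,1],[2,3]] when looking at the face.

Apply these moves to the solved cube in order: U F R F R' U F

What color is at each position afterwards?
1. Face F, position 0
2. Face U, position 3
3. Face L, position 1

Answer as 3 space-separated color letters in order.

After move 1 (U): U=WWWW F=RRGG R=BBRR B=OOBB L=GGOO
After move 2 (F): F=GRGR U=WWOG R=WBWR D=RBYY L=GYOY
After move 3 (R): R=WWRB U=WROR F=GBGY D=RBYO B=GOWB
After move 4 (F): F=GGYB U=WRYY R=OWRB D=RWYO L=GROB
After move 5 (R'): R=WBOR U=WWYG F=GRYY D=RGYB B=OOWB
After move 6 (U): U=YWGW F=WBYY R=OOOR B=GRWB L=GROB
After move 7 (F): F=YWYB U=YWBR R=GOWR D=OOYB L=GROG
Query 1: F[0] = Y
Query 2: U[3] = R
Query 3: L[1] = R

Answer: Y R R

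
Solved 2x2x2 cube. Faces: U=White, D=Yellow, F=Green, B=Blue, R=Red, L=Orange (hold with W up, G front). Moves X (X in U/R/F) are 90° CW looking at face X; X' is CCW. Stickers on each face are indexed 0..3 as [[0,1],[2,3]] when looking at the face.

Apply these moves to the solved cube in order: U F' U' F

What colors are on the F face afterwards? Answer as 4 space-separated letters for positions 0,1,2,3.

After move 1 (U): U=WWWW F=RRGG R=BBRR B=OOBB L=GGOO
After move 2 (F'): F=RGRG U=WWBR R=YBYR D=GOYY L=GWOW
After move 3 (U'): U=WRWB F=GWRG R=RGYR B=YBBB L=OOOW
After move 4 (F): F=RGGW U=WRWO R=WGBR D=YRYY L=OGOO
Query: F face = RGGW

Answer: R G G W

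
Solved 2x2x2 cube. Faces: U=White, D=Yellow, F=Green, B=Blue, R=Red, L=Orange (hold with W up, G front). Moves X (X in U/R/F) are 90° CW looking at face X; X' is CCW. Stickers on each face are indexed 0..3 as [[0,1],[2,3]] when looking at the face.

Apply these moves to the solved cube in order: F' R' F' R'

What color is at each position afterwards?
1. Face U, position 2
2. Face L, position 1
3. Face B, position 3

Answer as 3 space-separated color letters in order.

Answer: R B B

Derivation:
After move 1 (F'): F=GGGG U=WWRR R=YRYR D=OOYY L=OWOW
After move 2 (R'): R=RRYY U=WBRB F=GWGR D=OGYG B=YBOB
After move 3 (F'): F=WRGG U=WBRY R=GROY D=WWYG L=OBOR
After move 4 (R'): R=RYGO U=WORY F=WBGY D=WRYG B=GBWB
Query 1: U[2] = R
Query 2: L[1] = B
Query 3: B[3] = B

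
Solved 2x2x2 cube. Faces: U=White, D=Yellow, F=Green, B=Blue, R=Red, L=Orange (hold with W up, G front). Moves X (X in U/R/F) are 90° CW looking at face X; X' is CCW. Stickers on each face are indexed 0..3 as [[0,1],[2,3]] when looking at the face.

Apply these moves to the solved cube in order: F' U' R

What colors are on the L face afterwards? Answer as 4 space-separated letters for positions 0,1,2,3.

After move 1 (F'): F=GGGG U=WWRR R=YRYR D=OOYY L=OWOW
After move 2 (U'): U=WRWR F=OWGG R=GGYR B=YRBB L=BBOW
After move 3 (R): R=YGRG U=WWWG F=OOGY D=OBYY B=RRRB
Query: L face = BBOW

Answer: B B O W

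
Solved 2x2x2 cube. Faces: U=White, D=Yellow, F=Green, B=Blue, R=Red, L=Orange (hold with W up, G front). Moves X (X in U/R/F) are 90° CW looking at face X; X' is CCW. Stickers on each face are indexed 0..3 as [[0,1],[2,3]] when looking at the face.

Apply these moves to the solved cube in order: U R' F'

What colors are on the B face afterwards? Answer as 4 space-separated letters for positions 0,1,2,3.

After move 1 (U): U=WWWW F=RRGG R=BBRR B=OOBB L=GGOO
After move 2 (R'): R=BRBR U=WBWO F=RWGW D=YRYG B=YOYB
After move 3 (F'): F=WWRG U=WBBB R=RRYR D=GOYG L=GOOW
Query: B face = YOYB

Answer: Y O Y B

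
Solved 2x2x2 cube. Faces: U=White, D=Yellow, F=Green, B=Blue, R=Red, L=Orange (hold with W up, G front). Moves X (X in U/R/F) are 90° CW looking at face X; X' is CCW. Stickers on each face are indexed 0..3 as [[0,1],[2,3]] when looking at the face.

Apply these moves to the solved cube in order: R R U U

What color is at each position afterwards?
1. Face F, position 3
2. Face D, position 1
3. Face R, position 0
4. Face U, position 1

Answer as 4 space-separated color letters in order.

After move 1 (R): R=RRRR U=WGWG F=GYGY D=YBYB B=WBWB
After move 2 (R): R=RRRR U=WYWY F=GBGB D=YWYW B=GBGB
After move 3 (U): U=WWYY F=RRGB R=GBRR B=OOGB L=GBOO
After move 4 (U): U=YWYW F=GBGB R=OORR B=GBGB L=RROO
Query 1: F[3] = B
Query 2: D[1] = W
Query 3: R[0] = O
Query 4: U[1] = W

Answer: B W O W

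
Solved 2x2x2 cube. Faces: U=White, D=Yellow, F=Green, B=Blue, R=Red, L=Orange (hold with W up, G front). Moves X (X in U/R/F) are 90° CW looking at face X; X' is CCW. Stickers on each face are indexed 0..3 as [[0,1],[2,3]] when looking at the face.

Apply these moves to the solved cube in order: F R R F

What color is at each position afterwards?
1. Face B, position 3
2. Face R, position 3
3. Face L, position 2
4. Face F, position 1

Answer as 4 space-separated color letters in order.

Answer: B W O G

Derivation:
After move 1 (F): F=GGGG U=WWOO R=WRWR D=RRYY L=OYOY
After move 2 (R): R=WWRR U=WGOG F=GRGY D=RBYB B=OBWB
After move 3 (R): R=RWRW U=WROY F=GBGB D=RWYO B=GBGB
After move 4 (F): F=GGBB U=WRYY R=OWYW D=RRYO L=OROW
Query 1: B[3] = B
Query 2: R[3] = W
Query 3: L[2] = O
Query 4: F[1] = G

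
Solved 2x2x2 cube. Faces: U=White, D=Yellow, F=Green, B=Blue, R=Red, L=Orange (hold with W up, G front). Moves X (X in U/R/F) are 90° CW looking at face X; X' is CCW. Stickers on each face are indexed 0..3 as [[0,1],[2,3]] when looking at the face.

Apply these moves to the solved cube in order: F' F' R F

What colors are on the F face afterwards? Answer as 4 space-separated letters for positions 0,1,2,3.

Answer: G G Y W

Derivation:
After move 1 (F'): F=GGGG U=WWRR R=YRYR D=OOYY L=OWOW
After move 2 (F'): F=GGGG U=WWYY R=OROR D=WWYY L=OROR
After move 3 (R): R=OORR U=WGYG F=GWGY D=WBYB B=YBWB
After move 4 (F): F=GGYW U=WGRR R=YOGR D=ROYB L=OWOB
Query: F face = GGYW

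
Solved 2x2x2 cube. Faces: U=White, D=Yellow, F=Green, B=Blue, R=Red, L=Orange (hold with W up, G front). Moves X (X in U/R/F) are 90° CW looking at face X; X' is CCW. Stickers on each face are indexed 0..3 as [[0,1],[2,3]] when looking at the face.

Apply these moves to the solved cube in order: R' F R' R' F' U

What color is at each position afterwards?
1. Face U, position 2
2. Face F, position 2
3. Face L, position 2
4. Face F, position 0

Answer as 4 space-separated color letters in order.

Answer: R G O B

Derivation:
After move 1 (R'): R=RRRR U=WBWB F=GWGW D=YGYG B=YBYB
After move 2 (F): F=GGWW U=WBOO R=WRBR D=RRYG L=OYOG
After move 3 (R'): R=RRWB U=WYOY F=GBWO D=RGYW B=GBRB
After move 4 (R'): R=RBRW U=WROG F=GYWY D=RBYO B=WBGB
After move 5 (F'): F=YYGW U=WRRR R=BBRW D=YGYO L=OGOO
After move 6 (U): U=RWRR F=BBGW R=WBRW B=OGGB L=YYOO
Query 1: U[2] = R
Query 2: F[2] = G
Query 3: L[2] = O
Query 4: F[0] = B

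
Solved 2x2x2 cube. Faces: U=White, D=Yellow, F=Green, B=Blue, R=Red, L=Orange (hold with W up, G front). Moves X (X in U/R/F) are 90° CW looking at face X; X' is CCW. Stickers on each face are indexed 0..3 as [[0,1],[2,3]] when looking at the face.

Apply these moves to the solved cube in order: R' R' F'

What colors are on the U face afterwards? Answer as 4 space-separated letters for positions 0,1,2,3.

Answer: W Y R R

Derivation:
After move 1 (R'): R=RRRR U=WBWB F=GWGW D=YGYG B=YBYB
After move 2 (R'): R=RRRR U=WYWY F=GBGB D=YWYW B=GBGB
After move 3 (F'): F=BBGG U=WYRR R=WRYR D=OOYW L=OYOW
Query: U face = WYRR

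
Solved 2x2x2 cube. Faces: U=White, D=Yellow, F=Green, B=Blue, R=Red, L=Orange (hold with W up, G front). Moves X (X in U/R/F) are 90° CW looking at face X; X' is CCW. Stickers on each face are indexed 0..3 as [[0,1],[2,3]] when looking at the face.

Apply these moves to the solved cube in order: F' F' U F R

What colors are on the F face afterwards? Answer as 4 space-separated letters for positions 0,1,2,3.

After move 1 (F'): F=GGGG U=WWRR R=YRYR D=OOYY L=OWOW
After move 2 (F'): F=GGGG U=WWYY R=OROR D=WWYY L=OROR
After move 3 (U): U=YWYW F=ORGG R=BBOR B=ORBB L=GGOR
After move 4 (F): F=GOGR U=YWRG R=YBWR D=OBYY L=GWOW
After move 5 (R): R=WYRB U=YORR F=GBGY D=OBYO B=GRWB
Query: F face = GBGY

Answer: G B G Y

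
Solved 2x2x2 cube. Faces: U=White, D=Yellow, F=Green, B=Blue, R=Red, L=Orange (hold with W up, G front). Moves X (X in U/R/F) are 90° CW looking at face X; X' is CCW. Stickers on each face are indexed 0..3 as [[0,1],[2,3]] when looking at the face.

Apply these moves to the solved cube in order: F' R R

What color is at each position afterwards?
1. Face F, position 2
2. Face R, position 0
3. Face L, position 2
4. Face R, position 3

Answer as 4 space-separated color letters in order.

Answer: G R O Y

Derivation:
After move 1 (F'): F=GGGG U=WWRR R=YRYR D=OOYY L=OWOW
After move 2 (R): R=YYRR U=WGRG F=GOGY D=OBYB B=RBWB
After move 3 (R): R=RYRY U=WORY F=GBGB D=OWYR B=GBGB
Query 1: F[2] = G
Query 2: R[0] = R
Query 3: L[2] = O
Query 4: R[3] = Y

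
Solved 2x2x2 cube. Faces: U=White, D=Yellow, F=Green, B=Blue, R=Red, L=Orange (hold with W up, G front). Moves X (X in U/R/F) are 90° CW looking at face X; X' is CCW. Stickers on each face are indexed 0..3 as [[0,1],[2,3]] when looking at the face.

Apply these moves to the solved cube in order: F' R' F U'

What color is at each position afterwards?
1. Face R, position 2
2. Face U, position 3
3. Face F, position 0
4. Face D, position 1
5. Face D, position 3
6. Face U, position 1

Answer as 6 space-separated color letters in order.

After move 1 (F'): F=GGGG U=WWRR R=YRYR D=OOYY L=OWOW
After move 2 (R'): R=RRYY U=WBRB F=GWGR D=OGYG B=YBOB
After move 3 (F): F=GGRW U=WBWW R=RRBY D=YRYG L=OOOG
After move 4 (U'): U=BWWW F=OORW R=GGBY B=RROB L=YBOG
Query 1: R[2] = B
Query 2: U[3] = W
Query 3: F[0] = O
Query 4: D[1] = R
Query 5: D[3] = G
Query 6: U[1] = W

Answer: B W O R G W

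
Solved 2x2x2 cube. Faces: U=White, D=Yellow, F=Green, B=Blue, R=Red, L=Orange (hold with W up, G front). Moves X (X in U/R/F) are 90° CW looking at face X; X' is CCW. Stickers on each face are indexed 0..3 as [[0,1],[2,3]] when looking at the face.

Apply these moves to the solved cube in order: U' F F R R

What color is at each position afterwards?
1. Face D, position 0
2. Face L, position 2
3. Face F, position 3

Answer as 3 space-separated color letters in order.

Answer: W O R

Derivation:
After move 1 (U'): U=WWWW F=OOGG R=GGRR B=RRBB L=BBOO
After move 2 (F): F=GOGO U=WWOB R=WGWR D=RGYY L=BYOY
After move 3 (F): F=GGOO U=WWYY R=OGBR D=WWYY L=BROG
After move 4 (R): R=BORG U=WGYO F=GWOY D=WBYR B=YRWB
After move 5 (R): R=RBGO U=WWYY F=GBOR D=WWYY B=ORGB
Query 1: D[0] = W
Query 2: L[2] = O
Query 3: F[3] = R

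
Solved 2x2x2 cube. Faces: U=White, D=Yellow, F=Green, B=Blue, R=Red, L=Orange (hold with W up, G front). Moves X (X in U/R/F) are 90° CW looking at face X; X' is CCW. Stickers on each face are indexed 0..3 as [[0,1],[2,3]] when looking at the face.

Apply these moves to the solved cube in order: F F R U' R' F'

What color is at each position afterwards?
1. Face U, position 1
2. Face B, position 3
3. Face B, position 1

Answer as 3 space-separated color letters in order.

Answer: W B O

Derivation:
After move 1 (F): F=GGGG U=WWOO R=WRWR D=RRYY L=OYOY
After move 2 (F): F=GGGG U=WWYY R=OROR D=WWYY L=OROR
After move 3 (R): R=OORR U=WGYG F=GWGY D=WBYB B=YBWB
After move 4 (U'): U=GGWY F=ORGY R=GWRR B=OOWB L=YBOR
After move 5 (R'): R=WRGR U=GWWO F=OGGY D=WRYY B=BOBB
After move 6 (F'): F=GYOG U=GWWG R=RRWR D=BRYY L=YOOW
Query 1: U[1] = W
Query 2: B[3] = B
Query 3: B[1] = O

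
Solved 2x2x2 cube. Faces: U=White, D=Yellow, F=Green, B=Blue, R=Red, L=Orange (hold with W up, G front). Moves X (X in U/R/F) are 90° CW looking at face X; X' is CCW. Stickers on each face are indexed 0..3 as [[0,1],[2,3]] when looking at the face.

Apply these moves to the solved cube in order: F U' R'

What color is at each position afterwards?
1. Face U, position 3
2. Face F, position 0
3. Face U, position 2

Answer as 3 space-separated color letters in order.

Answer: W O W

Derivation:
After move 1 (F): F=GGGG U=WWOO R=WRWR D=RRYY L=OYOY
After move 2 (U'): U=WOWO F=OYGG R=GGWR B=WRBB L=BBOY
After move 3 (R'): R=GRGW U=WBWW F=OOGO D=RYYG B=YRRB
Query 1: U[3] = W
Query 2: F[0] = O
Query 3: U[2] = W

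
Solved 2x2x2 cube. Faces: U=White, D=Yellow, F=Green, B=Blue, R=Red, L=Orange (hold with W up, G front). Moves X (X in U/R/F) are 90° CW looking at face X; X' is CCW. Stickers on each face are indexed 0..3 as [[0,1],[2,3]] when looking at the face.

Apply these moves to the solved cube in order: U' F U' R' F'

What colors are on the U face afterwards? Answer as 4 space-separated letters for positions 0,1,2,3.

After move 1 (U'): U=WWWW F=OOGG R=GGRR B=RRBB L=BBOO
After move 2 (F): F=GOGO U=WWOB R=WGWR D=RGYY L=BYOY
After move 3 (U'): U=WBWO F=BYGO R=GOWR B=WGBB L=RROY
After move 4 (R'): R=ORGW U=WBWW F=BBGO D=RYYO B=YGGB
After move 5 (F'): F=BOBG U=WBOG R=YRRW D=RYYO L=RWOW
Query: U face = WBOG

Answer: W B O G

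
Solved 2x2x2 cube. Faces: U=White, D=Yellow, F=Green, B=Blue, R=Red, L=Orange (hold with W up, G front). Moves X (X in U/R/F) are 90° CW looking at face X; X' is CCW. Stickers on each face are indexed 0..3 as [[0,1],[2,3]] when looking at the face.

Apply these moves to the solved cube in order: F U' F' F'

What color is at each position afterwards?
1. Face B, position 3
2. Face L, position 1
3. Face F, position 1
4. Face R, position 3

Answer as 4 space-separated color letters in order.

Answer: B W G R

Derivation:
After move 1 (F): F=GGGG U=WWOO R=WRWR D=RRYY L=OYOY
After move 2 (U'): U=WOWO F=OYGG R=GGWR B=WRBB L=BBOY
After move 3 (F'): F=YGOG U=WOGW R=RGRR D=BYYY L=BOOW
After move 4 (F'): F=GGYO U=WORR R=YGBR D=OWYY L=BWOG
Query 1: B[3] = B
Query 2: L[1] = W
Query 3: F[1] = G
Query 4: R[3] = R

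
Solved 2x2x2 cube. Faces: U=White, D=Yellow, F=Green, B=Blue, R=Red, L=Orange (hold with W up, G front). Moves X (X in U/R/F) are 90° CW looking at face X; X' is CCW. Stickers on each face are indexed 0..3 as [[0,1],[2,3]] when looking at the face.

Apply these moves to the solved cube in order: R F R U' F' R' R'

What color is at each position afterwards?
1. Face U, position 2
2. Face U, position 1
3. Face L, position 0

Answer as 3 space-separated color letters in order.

After move 1 (R): R=RRRR U=WGWG F=GYGY D=YBYB B=WBWB
After move 2 (F): F=GGYY U=WGOO R=WRGR D=RRYB L=OYOB
After move 3 (R): R=GWRR U=WGOY F=GRYB D=RWYW B=OBGB
After move 4 (U'): U=GYWO F=OYYB R=GRRR B=GWGB L=OBOB
After move 5 (F'): F=YBOY U=GYGR R=WRRR D=BBYW L=OOOW
After move 6 (R'): R=RRWR U=GGGG F=YYOR D=BBYY B=WWBB
After move 7 (R'): R=RRRW U=GBGW F=YGOG D=BYYR B=YWBB
Query 1: U[2] = G
Query 2: U[1] = B
Query 3: L[0] = O

Answer: G B O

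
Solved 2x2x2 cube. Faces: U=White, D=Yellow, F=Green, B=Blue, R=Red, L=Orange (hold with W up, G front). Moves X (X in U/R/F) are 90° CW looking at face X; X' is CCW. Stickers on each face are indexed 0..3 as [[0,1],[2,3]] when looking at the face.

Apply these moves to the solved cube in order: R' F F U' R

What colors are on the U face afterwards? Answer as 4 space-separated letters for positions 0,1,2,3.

Answer: B R W G

Derivation:
After move 1 (R'): R=RRRR U=WBWB F=GWGW D=YGYG B=YBYB
After move 2 (F): F=GGWW U=WBOO R=WRBR D=RRYG L=OYOG
After move 3 (F): F=WGWG U=WBGY R=OROR D=BWYG L=OROR
After move 4 (U'): U=BYWG F=ORWG R=WGOR B=ORYB L=YBOR
After move 5 (R): R=OWRG U=BRWG F=OWWG D=BYYO B=GRYB
Query: U face = BRWG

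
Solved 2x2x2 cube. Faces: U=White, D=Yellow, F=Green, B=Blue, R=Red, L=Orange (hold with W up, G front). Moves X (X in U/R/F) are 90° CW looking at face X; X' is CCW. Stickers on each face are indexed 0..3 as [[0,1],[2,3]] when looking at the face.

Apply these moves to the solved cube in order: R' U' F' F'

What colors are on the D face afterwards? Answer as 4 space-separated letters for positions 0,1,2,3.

Answer: W W Y G

Derivation:
After move 1 (R'): R=RRRR U=WBWB F=GWGW D=YGYG B=YBYB
After move 2 (U'): U=BBWW F=OOGW R=GWRR B=RRYB L=YBOO
After move 3 (F'): F=OWOG U=BBGR R=GWYR D=BOYG L=YWOW
After move 4 (F'): F=WGOO U=BBGY R=OWBR D=WWYG L=YROG
Query: D face = WWYG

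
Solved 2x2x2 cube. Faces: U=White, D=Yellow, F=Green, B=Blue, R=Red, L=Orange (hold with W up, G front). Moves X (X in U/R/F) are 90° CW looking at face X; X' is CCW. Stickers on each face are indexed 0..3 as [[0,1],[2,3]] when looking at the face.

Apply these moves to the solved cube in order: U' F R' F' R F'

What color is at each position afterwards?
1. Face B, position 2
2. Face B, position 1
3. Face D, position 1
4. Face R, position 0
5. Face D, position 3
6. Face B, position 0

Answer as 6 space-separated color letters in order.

Answer: B R O G Y W

Derivation:
After move 1 (U'): U=WWWW F=OOGG R=GGRR B=RRBB L=BBOO
After move 2 (F): F=GOGO U=WWOB R=WGWR D=RGYY L=BYOY
After move 3 (R'): R=GRWW U=WBOR F=GWGB D=ROYO B=YRGB
After move 4 (F'): F=WBGG U=WBGW R=ORRW D=YYYO L=BROO
After move 5 (R): R=ROWR U=WBGG F=WYGO D=YGYY B=WRBB
After move 6 (F'): F=YOWG U=WBRW R=GOYR D=ROYY L=BGOG
Query 1: B[2] = B
Query 2: B[1] = R
Query 3: D[1] = O
Query 4: R[0] = G
Query 5: D[3] = Y
Query 6: B[0] = W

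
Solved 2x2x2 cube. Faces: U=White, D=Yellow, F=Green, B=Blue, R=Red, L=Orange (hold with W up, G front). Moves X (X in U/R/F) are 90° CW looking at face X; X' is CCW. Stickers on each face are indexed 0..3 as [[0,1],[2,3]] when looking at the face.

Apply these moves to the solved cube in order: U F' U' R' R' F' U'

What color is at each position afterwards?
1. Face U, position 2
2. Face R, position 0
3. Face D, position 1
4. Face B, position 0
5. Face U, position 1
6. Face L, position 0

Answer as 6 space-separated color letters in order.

Answer: W B W R G G

Derivation:
After move 1 (U): U=WWWW F=RRGG R=BBRR B=OOBB L=GGOO
After move 2 (F'): F=RGRG U=WWBR R=YBYR D=GOYY L=GWOW
After move 3 (U'): U=WRWB F=GWRG R=RGYR B=YBBB L=OOOW
After move 4 (R'): R=GRRY U=WBWY F=GRRB D=GWYG B=YBOB
After move 5 (R'): R=RYGR U=WOWY F=GBRY D=GRYB B=GBWB
After move 6 (F'): F=BYGR U=WORG R=RYGR D=OWYB L=OYOW
After move 7 (U'): U=OGWR F=OYGR R=BYGR B=RYWB L=GBOW
Query 1: U[2] = W
Query 2: R[0] = B
Query 3: D[1] = W
Query 4: B[0] = R
Query 5: U[1] = G
Query 6: L[0] = G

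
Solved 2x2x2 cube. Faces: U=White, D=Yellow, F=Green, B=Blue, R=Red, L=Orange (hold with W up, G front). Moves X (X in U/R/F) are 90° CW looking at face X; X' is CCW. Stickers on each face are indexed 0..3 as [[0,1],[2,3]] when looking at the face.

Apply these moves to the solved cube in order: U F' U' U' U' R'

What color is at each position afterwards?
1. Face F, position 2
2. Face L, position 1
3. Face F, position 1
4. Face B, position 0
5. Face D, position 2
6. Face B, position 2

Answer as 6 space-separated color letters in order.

After move 1 (U): U=WWWW F=RRGG R=BBRR B=OOBB L=GGOO
After move 2 (F'): F=RGRG U=WWBR R=YBYR D=GOYY L=GWOW
After move 3 (U'): U=WRWB F=GWRG R=RGYR B=YBBB L=OOOW
After move 4 (U'): U=RBWW F=OORG R=GWYR B=RGBB L=YBOW
After move 5 (U'): U=BWRW F=YBRG R=OOYR B=GWBB L=RGOW
After move 6 (R'): R=OROY U=BBRG F=YWRW D=GBYG B=YWOB
Query 1: F[2] = R
Query 2: L[1] = G
Query 3: F[1] = W
Query 4: B[0] = Y
Query 5: D[2] = Y
Query 6: B[2] = O

Answer: R G W Y Y O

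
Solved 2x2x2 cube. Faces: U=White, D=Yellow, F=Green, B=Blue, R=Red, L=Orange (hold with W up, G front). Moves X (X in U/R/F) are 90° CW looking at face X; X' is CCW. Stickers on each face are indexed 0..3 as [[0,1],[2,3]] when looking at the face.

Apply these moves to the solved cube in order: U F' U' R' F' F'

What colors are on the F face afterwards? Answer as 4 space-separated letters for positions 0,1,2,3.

After move 1 (U): U=WWWW F=RRGG R=BBRR B=OOBB L=GGOO
After move 2 (F'): F=RGRG U=WWBR R=YBYR D=GOYY L=GWOW
After move 3 (U'): U=WRWB F=GWRG R=RGYR B=YBBB L=OOOW
After move 4 (R'): R=GRRY U=WBWY F=GRRB D=GWYG B=YBOB
After move 5 (F'): F=RBGR U=WBGR R=WRGY D=OWYG L=OYOW
After move 6 (F'): F=BRRG U=WBWG R=WROY D=YWYG L=OROG
Query: F face = BRRG

Answer: B R R G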